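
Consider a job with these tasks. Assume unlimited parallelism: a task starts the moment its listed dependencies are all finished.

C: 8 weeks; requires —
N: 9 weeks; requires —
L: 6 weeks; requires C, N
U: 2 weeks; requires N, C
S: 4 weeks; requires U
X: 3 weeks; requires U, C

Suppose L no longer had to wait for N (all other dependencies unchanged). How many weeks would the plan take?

Original critical path: N→L = 9+6 = 15 ⇒ 15 weeks.
Without N→L, L's earliest start moves from 9 to 8.
The longest chain is now N→U→S = 9+2+4 = 15, so the plan takes 15 weeks.

15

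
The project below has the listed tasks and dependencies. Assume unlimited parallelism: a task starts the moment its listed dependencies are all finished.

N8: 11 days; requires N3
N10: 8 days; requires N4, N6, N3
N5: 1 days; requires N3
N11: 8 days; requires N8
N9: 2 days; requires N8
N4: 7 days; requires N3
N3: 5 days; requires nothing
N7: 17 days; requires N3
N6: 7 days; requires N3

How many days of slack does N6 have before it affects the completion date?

Critical path: N3→N8→N11 = 5+11+8 = 24, so the finish is 24 days.
N6 finishes as early as 12 and must finish by 16.
Slack of N6 = 9 − 5 = 4 days.

4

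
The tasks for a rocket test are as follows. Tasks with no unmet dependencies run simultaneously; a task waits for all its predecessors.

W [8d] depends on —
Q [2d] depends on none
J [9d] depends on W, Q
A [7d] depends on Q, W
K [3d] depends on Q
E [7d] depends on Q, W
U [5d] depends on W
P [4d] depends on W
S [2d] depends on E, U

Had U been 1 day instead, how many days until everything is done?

17

As given, the longest chain is W→J = 8+9 = 17, so the finish is 17 days.
U has 2 days of float (longest path through it is 15).
No other chain overtakes it, so the finish is 17 days.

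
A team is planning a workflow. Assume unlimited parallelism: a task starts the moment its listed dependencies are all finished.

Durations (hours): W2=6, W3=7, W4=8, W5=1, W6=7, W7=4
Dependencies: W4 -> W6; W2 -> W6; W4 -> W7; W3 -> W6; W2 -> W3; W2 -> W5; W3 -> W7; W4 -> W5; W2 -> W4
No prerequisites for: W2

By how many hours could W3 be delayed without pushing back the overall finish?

1

W2→W4→W6 = 6+8+7 = 21 sets the makespan at 21 hours.
W3 finishes as early as 13 and must finish by 14.
Float = 21 − 20 = 1.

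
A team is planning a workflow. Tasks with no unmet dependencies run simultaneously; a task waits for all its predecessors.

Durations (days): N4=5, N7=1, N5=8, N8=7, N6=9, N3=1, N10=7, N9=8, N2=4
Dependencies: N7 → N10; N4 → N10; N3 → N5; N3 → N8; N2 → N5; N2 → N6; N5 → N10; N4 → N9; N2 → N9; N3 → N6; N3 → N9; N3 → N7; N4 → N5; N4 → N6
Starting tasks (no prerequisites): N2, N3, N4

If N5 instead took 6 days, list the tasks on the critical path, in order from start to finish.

N4, N5, N10

As given, the longest chain is N4→N5→N10 = 5+8+7 = 20, so the finish is 20 days.
N5 lies on that path, so at 6 days the path becomes 18 days.
That remains the longest chain; total 18 days.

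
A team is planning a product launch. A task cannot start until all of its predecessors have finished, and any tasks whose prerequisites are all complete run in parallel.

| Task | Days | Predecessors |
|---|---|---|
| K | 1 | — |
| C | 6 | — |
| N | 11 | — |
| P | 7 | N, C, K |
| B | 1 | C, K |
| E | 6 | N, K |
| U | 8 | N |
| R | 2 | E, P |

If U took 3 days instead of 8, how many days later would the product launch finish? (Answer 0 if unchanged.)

0

Baseline: N→P→R = 11+7+2 = 20 → 20 days.
The longest path through U is only 19 days, so U has float 1.
The critical path is still N→P→R; finish is now 20 days.
Change in finish: 20 − 20 = +0 days.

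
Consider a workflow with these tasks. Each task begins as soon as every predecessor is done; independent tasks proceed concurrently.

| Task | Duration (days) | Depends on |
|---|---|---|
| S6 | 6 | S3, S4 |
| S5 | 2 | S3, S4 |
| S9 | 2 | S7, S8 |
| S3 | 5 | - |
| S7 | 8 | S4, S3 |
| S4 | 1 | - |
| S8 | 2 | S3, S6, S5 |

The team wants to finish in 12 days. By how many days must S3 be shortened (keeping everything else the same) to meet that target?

Current finish: 15 days; target: 12.
S3 is on every critical path, so each day cut from S3 cuts the finish by one (this holds down to a finish of 11).
Need 15 − 12 = 3 days off S3 → S3 becomes 2 days, finish becomes 12.

3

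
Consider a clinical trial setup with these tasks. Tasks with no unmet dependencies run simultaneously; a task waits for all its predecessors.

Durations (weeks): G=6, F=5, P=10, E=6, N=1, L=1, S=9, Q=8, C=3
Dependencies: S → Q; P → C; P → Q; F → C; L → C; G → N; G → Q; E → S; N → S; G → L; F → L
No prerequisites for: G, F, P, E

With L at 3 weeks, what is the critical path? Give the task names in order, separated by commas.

Critical path before the change: G→N→S→Q = 6+1+9+8 = 24 giving 24 weeks.
The longest path through L is only 10 weeks, so L has float 14.
No other chain overtakes it, so the finish is 24 weeks.

G, N, S, Q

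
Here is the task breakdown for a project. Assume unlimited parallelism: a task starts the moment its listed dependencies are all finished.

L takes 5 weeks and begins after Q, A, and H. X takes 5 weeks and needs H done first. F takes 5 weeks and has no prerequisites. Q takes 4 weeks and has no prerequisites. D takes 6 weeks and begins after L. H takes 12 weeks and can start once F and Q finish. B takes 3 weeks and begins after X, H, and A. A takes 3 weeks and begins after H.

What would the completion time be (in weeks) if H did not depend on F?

With the dependency in place, F→H→A→L→D = 5+12+3+5+6 = 31 sets the finish at 31 weeks.
Without F→H, H's earliest start moves from 5 to 4.
New critical path: Q→H→A→L→D = 4+12+3+5+6 = 30 ⇒ 30 weeks.

30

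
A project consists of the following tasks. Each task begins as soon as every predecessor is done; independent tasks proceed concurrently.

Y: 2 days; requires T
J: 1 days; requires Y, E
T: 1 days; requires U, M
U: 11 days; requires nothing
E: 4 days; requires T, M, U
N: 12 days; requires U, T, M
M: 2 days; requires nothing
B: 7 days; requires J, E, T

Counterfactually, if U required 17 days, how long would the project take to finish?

30

Baseline: U→T→E→J→B = 11+1+4+1+7 = 24 → 24 days.
U lies on that path, so at 17 days the path becomes 30 days.
No other chain overtakes it, so the finish is 30 days.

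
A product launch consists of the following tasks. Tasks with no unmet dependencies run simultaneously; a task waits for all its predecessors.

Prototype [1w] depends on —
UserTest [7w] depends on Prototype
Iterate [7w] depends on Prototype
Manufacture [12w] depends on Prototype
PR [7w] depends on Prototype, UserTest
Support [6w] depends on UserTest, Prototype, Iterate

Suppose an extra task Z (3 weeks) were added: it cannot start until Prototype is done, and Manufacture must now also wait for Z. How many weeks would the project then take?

Originally the project takes 15 weeks.
With Z inserted, Manufacture now waits for max(Prototype, Z).
New critical path: Prototype→Z→Manufacture = 1+3+12 = 16 ⇒ 16 weeks.

16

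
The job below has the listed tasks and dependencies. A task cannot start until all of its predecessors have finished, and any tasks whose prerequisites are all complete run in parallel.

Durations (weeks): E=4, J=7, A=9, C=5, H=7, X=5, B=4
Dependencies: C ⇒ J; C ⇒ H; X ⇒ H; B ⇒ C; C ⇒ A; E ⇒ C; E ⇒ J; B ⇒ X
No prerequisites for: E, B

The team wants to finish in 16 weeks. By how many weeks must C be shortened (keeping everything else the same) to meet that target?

Current finish: 18 weeks; target: 16.
C is on every critical path, so each week cut from C cuts the finish by one (this holds down to a finish of 16).
Need 18 − 16 = 2 weeks off C → C becomes 3 weeks, finish becomes 16.

2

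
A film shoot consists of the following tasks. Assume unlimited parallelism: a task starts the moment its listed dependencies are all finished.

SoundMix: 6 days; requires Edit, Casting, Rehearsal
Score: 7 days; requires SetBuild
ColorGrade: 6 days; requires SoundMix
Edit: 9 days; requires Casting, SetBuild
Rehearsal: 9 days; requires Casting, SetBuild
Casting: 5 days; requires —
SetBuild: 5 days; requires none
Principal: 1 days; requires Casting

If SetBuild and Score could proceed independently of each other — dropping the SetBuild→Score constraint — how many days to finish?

Original critical path: Casting→Rehearsal→SoundMix→ColorGrade = 5+9+6+6 = 26 ⇒ 26 days.
Without SetBuild→Score, Score's earliest start moves from 5 to 0.
After: Casting→Rehearsal→SoundMix→ColorGrade = 5+9+6+6 = 26 → 26 days.

26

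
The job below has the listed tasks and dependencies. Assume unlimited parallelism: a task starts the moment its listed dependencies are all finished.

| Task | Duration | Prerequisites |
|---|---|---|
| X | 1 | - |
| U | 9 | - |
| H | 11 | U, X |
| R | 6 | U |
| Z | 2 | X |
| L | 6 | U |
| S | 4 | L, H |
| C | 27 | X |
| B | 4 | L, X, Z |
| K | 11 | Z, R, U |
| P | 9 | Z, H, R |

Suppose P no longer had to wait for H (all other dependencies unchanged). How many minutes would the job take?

Before: longest chain U→H→P = 9+11+9 = 29, finish 29.
Without H→P, P's earliest start moves from 20 to 15.
New critical path: X→C = 1+27 = 28 ⇒ 28 minutes.

28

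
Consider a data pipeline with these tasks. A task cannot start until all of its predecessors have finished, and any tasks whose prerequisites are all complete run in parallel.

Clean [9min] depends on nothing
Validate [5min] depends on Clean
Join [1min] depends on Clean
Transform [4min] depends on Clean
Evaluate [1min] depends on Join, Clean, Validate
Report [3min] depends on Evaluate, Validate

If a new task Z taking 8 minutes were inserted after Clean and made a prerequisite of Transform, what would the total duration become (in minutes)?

21

Originally the plan takes 18 minutes.
With Z inserted, Transform now waits for max(Clean, Z).
New critical path: Clean→Z→Transform = 9+8+4 = 21 ⇒ 21 minutes.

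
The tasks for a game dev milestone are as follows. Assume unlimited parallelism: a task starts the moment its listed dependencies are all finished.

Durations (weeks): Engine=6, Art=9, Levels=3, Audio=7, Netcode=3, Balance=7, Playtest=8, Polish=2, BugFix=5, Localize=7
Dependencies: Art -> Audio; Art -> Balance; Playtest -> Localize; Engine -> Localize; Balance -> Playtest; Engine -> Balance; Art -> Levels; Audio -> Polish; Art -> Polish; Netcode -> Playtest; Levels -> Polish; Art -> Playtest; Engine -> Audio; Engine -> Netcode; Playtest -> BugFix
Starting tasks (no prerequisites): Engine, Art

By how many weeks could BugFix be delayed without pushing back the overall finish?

Art→Balance→Playtest→Localize = 9+7+8+7 = 31 sets the makespan at 31 weeks.
The longest chain containing BugFix totals 29 weeks.
So BugFix can slip 31 − 29 = 2 weeks.

2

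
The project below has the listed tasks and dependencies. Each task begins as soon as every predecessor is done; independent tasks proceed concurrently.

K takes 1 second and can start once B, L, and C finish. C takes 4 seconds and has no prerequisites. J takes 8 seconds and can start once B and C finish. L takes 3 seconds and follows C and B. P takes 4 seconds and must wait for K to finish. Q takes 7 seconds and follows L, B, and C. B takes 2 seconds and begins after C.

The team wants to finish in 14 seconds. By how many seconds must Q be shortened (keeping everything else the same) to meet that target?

Current finish: 16 seconds; target: 14.
Q is on every critical path, so each second cut from Q cuts the finish by one (this holds down to a finish of 14).
Need 16 − 14 = 2 seconds off Q → Q becomes 5 seconds, finish becomes 14.

2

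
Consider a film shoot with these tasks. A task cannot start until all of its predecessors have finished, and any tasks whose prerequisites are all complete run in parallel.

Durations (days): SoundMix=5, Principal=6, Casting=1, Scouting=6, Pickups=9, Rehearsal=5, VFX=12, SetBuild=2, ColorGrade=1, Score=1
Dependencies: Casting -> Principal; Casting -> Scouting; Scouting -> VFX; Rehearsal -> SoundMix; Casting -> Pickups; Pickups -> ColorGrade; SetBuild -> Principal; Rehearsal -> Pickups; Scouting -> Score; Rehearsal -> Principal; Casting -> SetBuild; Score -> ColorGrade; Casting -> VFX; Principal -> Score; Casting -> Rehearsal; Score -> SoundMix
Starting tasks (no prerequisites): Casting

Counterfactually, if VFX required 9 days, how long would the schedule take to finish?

18

The binding path is Casting→Scouting→VFX = 1+6+12 = 19; finish at 19 days.
VFX is on the critical path; changing it to 9 makes that path 16 days.
Now Casting→Rehearsal→Principal→Score→SoundMix = 1+5+6+1+5 = 18 is longest, so the finish becomes 18 days.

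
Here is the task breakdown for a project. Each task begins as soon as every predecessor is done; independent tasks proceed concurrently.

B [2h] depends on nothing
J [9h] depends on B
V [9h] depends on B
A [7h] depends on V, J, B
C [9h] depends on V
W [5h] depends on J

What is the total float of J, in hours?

B→V→C = 2+9+9 = 20 sets the makespan at 20 hours.
The longest chain containing J totals 18 hours.
Float = 20 − 18 = 2.

2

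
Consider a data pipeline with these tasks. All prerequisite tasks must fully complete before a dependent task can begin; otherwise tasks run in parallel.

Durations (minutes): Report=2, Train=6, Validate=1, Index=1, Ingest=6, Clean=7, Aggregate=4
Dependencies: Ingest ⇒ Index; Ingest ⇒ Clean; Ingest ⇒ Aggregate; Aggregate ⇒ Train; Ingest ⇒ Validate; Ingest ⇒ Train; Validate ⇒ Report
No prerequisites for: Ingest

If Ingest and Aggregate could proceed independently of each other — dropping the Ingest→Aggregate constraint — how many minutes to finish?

Before: longest chain Ingest→Aggregate→Train = 6+4+6 = 16, finish 16.
Without Ingest→Aggregate, Aggregate's earliest start moves from 6 to 0.
New critical path: Ingest→Clean = 6+7 = 13 ⇒ 13 minutes.

13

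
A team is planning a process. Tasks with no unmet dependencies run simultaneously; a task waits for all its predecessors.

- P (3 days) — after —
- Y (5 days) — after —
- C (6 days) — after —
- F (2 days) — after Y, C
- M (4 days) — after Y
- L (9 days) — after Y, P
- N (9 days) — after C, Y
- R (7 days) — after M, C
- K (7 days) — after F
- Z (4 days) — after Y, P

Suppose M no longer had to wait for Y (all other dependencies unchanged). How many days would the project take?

15

Original critical path: Y→M→R = 5+4+7 = 16 ⇒ 16 days.
Without Y→M, M's earliest start moves from 5 to 0.
After: C→F→K = 6+2+7 = 15 → 15 days.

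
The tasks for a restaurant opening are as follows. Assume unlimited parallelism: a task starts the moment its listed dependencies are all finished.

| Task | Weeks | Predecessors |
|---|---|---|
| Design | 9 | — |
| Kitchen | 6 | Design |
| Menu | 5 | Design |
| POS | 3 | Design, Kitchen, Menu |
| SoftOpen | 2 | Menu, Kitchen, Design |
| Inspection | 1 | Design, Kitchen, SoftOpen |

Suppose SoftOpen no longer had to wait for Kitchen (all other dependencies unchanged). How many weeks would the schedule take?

Before: longest chain Design→Kitchen→POS = 9+6+3 = 18, finish 18.
Without Kitchen→SoftOpen, SoftOpen's earliest start moves from 15 to 14.
The longest chain is now Design→Kitchen→POS = 9+6+3 = 18, so the schedule takes 18 weeks.

18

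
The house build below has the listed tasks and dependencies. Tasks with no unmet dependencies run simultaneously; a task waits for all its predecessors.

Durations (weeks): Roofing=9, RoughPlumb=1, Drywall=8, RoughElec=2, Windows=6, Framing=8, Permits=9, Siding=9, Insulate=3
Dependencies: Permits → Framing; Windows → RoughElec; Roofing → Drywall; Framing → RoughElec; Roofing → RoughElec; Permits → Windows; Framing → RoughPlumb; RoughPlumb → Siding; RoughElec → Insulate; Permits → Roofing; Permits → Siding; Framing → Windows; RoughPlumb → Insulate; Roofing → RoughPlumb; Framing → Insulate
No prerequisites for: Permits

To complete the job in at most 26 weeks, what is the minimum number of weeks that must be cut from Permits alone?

2

Current finish: 28 weeks; target: 26.
Permits is on every critical path, so each week cut from Permits cuts the finish by one (this holds down to a finish of 20).
Need 28 − 26 = 2 weeks off Permits → Permits becomes 7 weeks, finish becomes 26.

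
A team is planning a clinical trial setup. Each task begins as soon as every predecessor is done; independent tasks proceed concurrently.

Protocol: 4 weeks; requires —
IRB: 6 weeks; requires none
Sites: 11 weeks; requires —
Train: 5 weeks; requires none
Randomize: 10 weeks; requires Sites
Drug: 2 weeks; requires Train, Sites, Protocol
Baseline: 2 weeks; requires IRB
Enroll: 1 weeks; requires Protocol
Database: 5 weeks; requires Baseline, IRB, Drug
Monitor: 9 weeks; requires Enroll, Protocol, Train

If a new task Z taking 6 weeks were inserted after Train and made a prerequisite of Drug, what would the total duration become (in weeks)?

Originally the clinical trial setup takes 21 weeks.
With Z inserted, Drug now waits for max(Train, Sites, Protocol, Z).
New critical path: Sites→Randomize = 11+10 = 21 ⇒ 21 weeks.

21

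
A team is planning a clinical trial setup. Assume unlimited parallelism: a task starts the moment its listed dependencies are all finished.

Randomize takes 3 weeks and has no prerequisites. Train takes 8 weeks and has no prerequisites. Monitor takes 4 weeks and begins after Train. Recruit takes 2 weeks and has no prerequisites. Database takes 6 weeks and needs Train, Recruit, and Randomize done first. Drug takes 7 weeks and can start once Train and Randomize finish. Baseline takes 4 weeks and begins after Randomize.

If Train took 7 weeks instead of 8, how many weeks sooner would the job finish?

1

The binding path is Train→Drug = 8+7 = 15; finish at 15 weeks.
Since Train is critical, the -1 change carries straight to that chain (now 14 weeks).
No other chain overtakes it, so the finish is 14 weeks.
Change in finish: 14 − 15 = -1 weeks.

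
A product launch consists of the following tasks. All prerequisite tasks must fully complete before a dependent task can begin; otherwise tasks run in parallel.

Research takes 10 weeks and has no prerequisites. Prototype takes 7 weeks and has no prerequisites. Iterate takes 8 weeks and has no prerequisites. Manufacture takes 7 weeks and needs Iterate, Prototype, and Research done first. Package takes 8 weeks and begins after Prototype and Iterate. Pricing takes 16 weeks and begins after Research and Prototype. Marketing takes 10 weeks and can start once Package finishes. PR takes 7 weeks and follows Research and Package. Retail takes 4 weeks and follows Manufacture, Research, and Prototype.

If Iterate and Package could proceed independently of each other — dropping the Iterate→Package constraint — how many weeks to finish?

Original critical path: Research→Pricing = 10+16 = 26 ⇒ 26 weeks.
Without Iterate→Package, Package's earliest start moves from 8 to 7.
After: Research→Pricing = 10+16 = 26 → 26 weeks.

26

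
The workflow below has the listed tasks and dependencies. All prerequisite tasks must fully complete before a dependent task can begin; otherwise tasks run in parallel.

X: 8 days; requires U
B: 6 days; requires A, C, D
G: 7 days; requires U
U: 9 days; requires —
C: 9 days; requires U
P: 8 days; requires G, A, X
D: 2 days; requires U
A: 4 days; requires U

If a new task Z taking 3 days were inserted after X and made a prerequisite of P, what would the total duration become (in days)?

28

Originally the schedule takes 25 days.
With Z inserted, P now waits for max(G, A, X, Z).
New critical path: U→X→Z→P = 9+8+3+8 = 28 ⇒ 28 days.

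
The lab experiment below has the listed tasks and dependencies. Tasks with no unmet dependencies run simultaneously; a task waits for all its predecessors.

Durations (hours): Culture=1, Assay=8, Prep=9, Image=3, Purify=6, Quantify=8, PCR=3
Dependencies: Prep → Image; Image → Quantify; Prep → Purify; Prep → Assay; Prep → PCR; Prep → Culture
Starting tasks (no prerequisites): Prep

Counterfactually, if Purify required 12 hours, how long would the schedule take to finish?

21

As given, the longest chain is Prep→Image→Quantify = 9+3+8 = 20, so the finish is 20 hours.
Purify is off the critical path — its longest chain is 15 hours, giving 5 of slack.
Now Prep→Purify = 9+12 = 21 is longest, so the finish becomes 21 hours.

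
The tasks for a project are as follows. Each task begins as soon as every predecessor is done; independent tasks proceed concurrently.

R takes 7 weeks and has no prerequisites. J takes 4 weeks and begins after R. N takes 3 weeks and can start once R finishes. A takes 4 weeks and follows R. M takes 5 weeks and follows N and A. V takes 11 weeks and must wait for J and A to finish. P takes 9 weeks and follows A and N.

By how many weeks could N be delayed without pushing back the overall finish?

Critical path: R→J→V = 7+4+11 = 22, so the finish is 22 weeks.
Longest path through N: 19 weeks (earliest finish 10, latest finish 13).
So N can slip 13 − 10 = 3 weeks.

3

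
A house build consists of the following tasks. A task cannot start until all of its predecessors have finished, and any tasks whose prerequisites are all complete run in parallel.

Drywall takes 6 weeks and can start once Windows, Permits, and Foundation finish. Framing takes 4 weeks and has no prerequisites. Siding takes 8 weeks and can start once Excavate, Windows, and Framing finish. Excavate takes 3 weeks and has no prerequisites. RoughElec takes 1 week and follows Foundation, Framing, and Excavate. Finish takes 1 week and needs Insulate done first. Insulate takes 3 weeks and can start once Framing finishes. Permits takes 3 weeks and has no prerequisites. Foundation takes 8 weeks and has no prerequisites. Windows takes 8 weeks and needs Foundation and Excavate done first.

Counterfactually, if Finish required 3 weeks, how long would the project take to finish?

Actual critical path: Foundation→Windows→Siding = 8+8+8 = 24 ⇒ 24 weeks.
Finish is off the critical path — its longest chain is 8 weeks, giving 16 of slack.
No other chain overtakes it, so the finish is 24 weeks.

24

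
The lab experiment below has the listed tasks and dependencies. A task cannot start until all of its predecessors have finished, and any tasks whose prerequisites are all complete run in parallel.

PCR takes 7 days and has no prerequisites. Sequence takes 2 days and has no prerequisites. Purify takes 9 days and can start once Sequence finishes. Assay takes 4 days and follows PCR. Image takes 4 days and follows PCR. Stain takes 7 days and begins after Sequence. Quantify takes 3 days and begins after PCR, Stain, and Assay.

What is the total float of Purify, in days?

The longest chain is PCR→Assay→Quantify = 7+4+3 = 14; overall finish 14 days.
Longest path through Purify: 11 days (earliest finish 11, latest finish 14).
So Purify can slip 14 − 11 = 3 days.

3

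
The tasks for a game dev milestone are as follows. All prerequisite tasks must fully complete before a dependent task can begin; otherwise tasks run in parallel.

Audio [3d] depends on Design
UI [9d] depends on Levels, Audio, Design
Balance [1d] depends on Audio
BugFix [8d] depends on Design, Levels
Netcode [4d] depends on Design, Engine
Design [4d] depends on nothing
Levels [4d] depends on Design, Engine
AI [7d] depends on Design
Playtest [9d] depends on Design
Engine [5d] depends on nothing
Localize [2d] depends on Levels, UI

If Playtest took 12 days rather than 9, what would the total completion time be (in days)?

Baseline: Engine→Levels→UI→Localize = 5+4+9+2 = 20 → 20 days.
Playtest has 7 days of float (longest path through it is 13).
That remains the longest chain; total 20 days.

20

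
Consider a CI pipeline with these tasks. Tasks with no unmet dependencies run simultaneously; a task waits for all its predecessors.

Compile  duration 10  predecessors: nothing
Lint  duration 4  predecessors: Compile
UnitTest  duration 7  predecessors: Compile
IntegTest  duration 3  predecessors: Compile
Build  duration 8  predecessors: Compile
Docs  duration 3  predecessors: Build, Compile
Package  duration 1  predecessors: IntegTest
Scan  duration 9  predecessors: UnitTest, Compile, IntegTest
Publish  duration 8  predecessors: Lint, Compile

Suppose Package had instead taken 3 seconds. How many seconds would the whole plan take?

26

The binding path is Compile→UnitTest→Scan = 10+7+9 = 26; finish at 26 seconds.
Package is off the critical path — its longest chain is 14 seconds, giving 12 of slack.
That remains the longest chain; total 26 seconds.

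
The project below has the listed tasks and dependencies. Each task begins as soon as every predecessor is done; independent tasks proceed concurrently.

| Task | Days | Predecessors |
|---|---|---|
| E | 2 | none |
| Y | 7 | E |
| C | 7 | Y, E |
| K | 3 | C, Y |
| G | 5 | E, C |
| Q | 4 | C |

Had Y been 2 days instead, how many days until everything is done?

As given, the longest chain is E→Y→C→G = 2+7+7+5 = 21, so the finish is 21 days.
Y lies on that path, so at 2 days the path becomes 16 days.
That remains the longest chain; total 16 days.

16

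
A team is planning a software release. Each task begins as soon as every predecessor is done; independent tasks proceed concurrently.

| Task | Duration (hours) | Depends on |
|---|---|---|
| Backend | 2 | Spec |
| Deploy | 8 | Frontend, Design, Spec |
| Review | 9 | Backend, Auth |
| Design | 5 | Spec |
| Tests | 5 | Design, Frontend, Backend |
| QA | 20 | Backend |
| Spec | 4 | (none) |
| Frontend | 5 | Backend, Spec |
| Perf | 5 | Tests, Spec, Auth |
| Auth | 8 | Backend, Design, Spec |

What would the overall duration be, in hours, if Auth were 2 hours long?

As given, the longest chain is Spec→Design→Auth→Review = 4+5+8+9 = 26, so the finish is 26 hours.
Auth is on the critical path; changing it to 2 makes that path 20 hours.
The binding chain switches to Spec→Backend→QA = 4+2+20 = 26; finish 26 hours.

26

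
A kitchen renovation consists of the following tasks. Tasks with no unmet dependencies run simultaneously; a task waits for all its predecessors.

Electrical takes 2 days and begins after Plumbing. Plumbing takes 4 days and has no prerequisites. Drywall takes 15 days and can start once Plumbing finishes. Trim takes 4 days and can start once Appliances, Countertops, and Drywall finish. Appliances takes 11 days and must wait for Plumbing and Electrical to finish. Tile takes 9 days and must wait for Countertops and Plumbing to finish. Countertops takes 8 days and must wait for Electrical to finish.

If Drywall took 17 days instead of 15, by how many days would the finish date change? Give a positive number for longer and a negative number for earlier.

2

Critical path before the change: Plumbing→Drywall→Trim = 4+15+4 = 23 giving 23 days.
Drywall is on the critical path; changing it to 17 makes that path 25 days.
No other chain overtakes it, so the finish is 25 days.
Change in finish: 25 − 23 = +2 days.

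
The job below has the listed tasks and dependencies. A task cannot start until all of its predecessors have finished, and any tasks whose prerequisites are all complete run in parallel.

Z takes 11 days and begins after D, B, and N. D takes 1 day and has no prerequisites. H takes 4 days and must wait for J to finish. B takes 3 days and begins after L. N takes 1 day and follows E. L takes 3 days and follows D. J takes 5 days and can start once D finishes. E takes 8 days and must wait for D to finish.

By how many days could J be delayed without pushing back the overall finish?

D→E→N→Z = 1+8+1+11 = 21 sets the makespan at 21 days.
The longest chain containing J totals 10 days.
Slack of J = 12 − 1 = 11 days.

11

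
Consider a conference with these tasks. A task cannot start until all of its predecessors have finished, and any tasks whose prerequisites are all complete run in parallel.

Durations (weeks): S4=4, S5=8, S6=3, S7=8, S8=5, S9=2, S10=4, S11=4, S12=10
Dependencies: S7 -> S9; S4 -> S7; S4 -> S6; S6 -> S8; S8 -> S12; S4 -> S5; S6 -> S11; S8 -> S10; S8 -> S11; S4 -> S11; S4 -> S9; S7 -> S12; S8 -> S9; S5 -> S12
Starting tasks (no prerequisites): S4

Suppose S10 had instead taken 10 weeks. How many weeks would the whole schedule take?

22

Critical path before the change: S4→S5→S12 = 4+8+10 = 22 giving 22 weeks.
S10 has 6 weeks of float (longest path through it is 16).
The critical path is still S4→S5→S12; finish is now 22 weeks.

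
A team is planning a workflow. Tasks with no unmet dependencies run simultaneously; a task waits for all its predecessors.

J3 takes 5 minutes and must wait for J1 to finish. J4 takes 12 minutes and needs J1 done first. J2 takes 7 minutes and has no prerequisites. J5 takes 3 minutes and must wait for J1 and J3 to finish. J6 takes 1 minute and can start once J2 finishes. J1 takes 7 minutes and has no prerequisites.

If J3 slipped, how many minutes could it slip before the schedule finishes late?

The longest chain is J1→J4 = 7+12 = 19; overall finish 19 minutes.
J3 finishes as early as 12 and must finish by 16.
So J3 can slip 16 − 12 = 4 minutes.

4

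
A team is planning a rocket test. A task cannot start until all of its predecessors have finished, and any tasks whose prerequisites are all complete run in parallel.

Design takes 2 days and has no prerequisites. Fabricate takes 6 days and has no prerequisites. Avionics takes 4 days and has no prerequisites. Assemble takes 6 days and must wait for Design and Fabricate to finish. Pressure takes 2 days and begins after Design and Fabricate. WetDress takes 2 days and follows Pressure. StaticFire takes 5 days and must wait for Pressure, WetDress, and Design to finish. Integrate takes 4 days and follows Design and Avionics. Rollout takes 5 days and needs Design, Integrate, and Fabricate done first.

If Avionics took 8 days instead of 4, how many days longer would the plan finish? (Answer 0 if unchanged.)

Critical path before the change: Fabricate→Pressure→WetDress→StaticFire = 6+2+2+5 = 15 giving 15 days.
Avionics has 2 days of float (longest path through it is 13).
New critical path: Avionics→Integrate→Rollout = 8+4+5 = 17 ⇒ 17 days.
Change in finish: 17 − 15 = +2 days.

2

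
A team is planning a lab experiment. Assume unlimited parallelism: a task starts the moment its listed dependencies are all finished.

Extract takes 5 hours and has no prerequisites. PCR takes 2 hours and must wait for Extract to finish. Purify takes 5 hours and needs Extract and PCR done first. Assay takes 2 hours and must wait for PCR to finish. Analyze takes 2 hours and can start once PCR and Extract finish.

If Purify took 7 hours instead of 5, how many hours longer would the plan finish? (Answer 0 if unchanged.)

Baseline: Extract→PCR→Purify = 5+2+5 = 12 → 12 hours.
Since Purify is critical, the +2 change carries straight to that chain (now 14 hours).
No other chain overtakes it, so the finish is 14 hours.
Change in finish: 14 − 12 = +2 hours.

2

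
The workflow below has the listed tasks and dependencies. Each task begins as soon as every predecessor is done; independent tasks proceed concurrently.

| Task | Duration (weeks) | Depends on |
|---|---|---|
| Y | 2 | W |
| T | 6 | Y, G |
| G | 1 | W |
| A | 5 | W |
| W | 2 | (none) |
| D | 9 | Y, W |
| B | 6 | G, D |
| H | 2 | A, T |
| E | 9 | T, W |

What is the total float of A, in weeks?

W→Y→T→E = 2+2+6+9 = 19 sets the makespan at 19 weeks.
A finishes as early as 7 and must finish by 17.
Float = 19 − 9 = 10.

10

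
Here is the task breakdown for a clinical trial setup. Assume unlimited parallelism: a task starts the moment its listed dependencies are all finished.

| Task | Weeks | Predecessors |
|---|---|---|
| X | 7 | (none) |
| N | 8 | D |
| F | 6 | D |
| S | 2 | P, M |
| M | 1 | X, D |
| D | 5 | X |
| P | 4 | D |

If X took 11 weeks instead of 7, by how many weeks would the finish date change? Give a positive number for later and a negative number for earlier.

4

Baseline: X→D→N = 7+5+8 = 20 → 20 weeks.
X lies on that path, so at 11 weeks the path becomes 24 weeks.
The critical path is still X→D→N; finish is now 24 weeks.
Change in finish: 24 − 20 = +4 weeks.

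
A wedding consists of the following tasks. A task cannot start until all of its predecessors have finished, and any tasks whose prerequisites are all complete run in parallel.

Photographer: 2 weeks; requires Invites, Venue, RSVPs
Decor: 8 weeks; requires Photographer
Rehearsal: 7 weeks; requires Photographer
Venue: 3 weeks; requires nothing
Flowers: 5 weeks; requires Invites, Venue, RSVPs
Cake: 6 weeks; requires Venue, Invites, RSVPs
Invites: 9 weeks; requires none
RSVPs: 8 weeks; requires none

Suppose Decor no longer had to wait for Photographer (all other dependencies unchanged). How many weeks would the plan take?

Before: longest chain Invites→Photographer→Decor = 9+2+8 = 19, finish 19.
Without Photographer→Decor, Decor's earliest start moves from 11 to 0.
The longest chain is now Invites→Photographer→Rehearsal = 9+2+7 = 18, so the plan takes 18 weeks.

18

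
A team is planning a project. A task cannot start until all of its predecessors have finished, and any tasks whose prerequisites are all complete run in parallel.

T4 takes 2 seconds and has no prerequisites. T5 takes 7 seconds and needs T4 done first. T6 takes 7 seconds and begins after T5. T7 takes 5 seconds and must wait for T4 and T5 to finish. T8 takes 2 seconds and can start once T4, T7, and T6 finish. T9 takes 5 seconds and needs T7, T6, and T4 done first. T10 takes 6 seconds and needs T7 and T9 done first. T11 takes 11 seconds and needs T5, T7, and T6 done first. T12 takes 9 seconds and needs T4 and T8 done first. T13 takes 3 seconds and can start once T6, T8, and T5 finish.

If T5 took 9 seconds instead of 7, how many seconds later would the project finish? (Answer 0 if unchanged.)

2

Actual critical path: T4→T5→T6→T8→T12 = 2+7+7+2+9 = 27 ⇒ 27 seconds.
Since T5 is critical, the +2 change carries straight to that chain (now 29 seconds).
That remains the longest chain; total 29 seconds.
Change in finish: 29 − 27 = +2 seconds.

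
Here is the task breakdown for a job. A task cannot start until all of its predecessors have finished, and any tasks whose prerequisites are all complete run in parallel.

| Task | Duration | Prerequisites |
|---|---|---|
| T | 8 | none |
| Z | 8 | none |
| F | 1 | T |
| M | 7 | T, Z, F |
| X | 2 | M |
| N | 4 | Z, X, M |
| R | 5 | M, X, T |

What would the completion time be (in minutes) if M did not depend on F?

22

Before: longest chain T→F→M→X→R = 8+1+7+2+5 = 23, finish 23.
Without F→M, M's earliest start moves from 9 to 8.
New critical path: T→M→X→R = 8+7+2+5 = 22 ⇒ 22 minutes.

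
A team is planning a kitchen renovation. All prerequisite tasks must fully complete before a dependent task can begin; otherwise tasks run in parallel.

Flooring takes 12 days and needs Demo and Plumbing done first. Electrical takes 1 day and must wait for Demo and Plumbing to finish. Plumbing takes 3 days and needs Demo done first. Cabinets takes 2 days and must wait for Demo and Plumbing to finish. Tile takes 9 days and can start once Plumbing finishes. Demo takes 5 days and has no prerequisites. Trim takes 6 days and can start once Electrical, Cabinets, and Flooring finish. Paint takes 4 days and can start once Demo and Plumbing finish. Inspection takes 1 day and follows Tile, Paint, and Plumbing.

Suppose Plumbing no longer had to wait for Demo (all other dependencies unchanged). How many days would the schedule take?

Before: longest chain Demo→Plumbing→Flooring→Trim = 5+3+12+6 = 26, finish 26.
Without Demo→Plumbing, Plumbing's earliest start moves from 5 to 0.
After: Demo→Flooring→Trim = 5+12+6 = 23 → 23 days.

23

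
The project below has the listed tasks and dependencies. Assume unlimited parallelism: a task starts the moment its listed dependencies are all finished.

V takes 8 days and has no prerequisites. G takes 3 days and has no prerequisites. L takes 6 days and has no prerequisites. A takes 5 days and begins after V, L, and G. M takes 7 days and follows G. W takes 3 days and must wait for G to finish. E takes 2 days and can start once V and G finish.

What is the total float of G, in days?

Critical path: V→A = 8+5 = 13, so the finish is 13 days.
The longest chain containing G totals 10 days.
So G can slip 6 − 3 = 3 days.

3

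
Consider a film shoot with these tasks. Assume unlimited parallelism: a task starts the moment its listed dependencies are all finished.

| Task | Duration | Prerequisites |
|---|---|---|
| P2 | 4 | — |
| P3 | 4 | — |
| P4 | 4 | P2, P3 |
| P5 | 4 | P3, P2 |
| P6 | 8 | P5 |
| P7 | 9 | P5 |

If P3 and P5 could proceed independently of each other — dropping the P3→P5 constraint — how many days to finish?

Before: longest chain P2→P5→P7 = 4+4+9 = 17, finish 17.
Dropping P3→P5 doesn't change P5's earliest start (4); another predecessor still binds.
The longest chain is now P2→P5→P7 = 4+4+9 = 17, so the film shoot takes 17 days.

17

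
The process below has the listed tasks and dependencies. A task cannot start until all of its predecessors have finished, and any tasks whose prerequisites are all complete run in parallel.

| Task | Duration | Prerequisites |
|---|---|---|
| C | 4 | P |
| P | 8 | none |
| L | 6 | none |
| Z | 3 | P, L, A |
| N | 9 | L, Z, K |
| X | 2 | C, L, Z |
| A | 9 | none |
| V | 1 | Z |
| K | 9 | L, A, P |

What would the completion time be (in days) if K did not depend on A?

Original critical path: A→K→N = 9+9+9 = 27 ⇒ 27 days.
Without A→K, K's earliest start moves from 9 to 8.
New critical path: P→K→N = 8+9+9 = 26 ⇒ 26 days.

26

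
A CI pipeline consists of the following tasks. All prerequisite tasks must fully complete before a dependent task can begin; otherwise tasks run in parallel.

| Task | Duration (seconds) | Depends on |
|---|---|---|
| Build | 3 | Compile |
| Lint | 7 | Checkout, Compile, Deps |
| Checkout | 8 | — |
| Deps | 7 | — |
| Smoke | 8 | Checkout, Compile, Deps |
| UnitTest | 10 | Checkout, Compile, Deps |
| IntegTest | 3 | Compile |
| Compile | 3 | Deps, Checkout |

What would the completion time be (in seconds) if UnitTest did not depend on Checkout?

Original critical path: Checkout→Compile→UnitTest = 8+3+10 = 21 ⇒ 21 seconds.
Dropping Checkout→UnitTest doesn't change UnitTest's earliest start (11); another predecessor still binds.
After: Checkout→Compile→UnitTest = 8+3+10 = 21 → 21 seconds.

21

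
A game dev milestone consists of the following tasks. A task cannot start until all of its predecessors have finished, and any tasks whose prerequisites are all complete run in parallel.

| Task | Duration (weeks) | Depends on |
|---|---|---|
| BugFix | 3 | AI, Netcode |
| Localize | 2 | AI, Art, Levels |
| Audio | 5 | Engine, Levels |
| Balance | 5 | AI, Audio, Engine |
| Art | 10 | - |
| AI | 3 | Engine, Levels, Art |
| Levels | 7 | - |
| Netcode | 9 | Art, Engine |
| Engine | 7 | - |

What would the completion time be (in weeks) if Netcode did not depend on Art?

With the dependency in place, Art→Netcode→BugFix = 10+9+3 = 22 sets the finish at 22 weeks.
Without Art→Netcode, Netcode's earliest start moves from 10 to 7.
After: Engine→Netcode→BugFix = 7+9+3 = 19 → 19 weeks.

19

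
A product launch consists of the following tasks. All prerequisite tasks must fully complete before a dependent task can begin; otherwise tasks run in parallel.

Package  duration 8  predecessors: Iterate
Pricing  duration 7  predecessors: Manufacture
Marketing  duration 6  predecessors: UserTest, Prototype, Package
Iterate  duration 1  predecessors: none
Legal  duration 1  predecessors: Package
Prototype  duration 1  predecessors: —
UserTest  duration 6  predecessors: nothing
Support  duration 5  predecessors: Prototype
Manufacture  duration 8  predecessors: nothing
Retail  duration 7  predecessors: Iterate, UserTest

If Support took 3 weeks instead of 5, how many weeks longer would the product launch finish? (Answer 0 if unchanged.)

Critical path before the change: Iterate→Package→Marketing = 1+8+6 = 15 giving 15 weeks.
Support has 9 weeks of float (longest path through it is 6).
The critical path is still Iterate→Package→Marketing; finish is now 15 weeks.
Change in finish: 15 − 15 = +0 weeks.

0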